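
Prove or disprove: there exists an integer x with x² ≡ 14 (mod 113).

x = 50 works: 50² = 2500, and 2500 − 14 = 2486 = 22·113.

x = 50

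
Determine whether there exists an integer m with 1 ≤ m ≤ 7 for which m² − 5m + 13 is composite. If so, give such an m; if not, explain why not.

At m = 4: 4² − 5·4 + 13 = 9 = 3·3, which is composite.

m = 4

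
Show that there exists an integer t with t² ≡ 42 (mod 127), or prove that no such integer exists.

t = 114 works: 114² = 12996, and 12996 − 42 = 12954 = 102·127.

t = 114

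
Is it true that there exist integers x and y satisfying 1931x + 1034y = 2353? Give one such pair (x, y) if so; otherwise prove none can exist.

x = 647, y = -1206

Since gcd(1931, 1034) = 1, every integer is an integer combination of 1931 and 1034.
Euclidean algorithm: 1931 = 1·1034 + 897, 1034 = 1·897 + 137, 897 = 6·137 + 75, 137 = 1·75 + 62, 75 = 1·62 + 13, 62 = 4·13 + 10, 13 = 1·10 + 3, 10 = 3·3 + 1, 3 = 3·1 + 0.
Working back up the chain: 1 = 10 − 3·3 = 10 − 3·(13 − 1·10) = −3·13 + 4·10 = −3·13 + 4·(62 − 4·13) = 4·62 − 19·13 = 4·62 − 19·(75 − 1·62) = −19·75 + 23·62 = −19·75 + 23·(137 − 1·75) = 23·137 − 42·75 = 23·137 − 42·(897 − 6·137) = −42·897 + 275·137 = −42·897 + 275·(1034 − 1·897) = 275·1034 − 317·897 = 275·1034 − 317·(1931 − 1·1034) = −317·1931 + 592·1034. So 1931·(-317) + 1034·592 = 1.
Scaling by 2353 gives the particular solution (x, y) = (-745901, 1392976).
The general solution is x = -745901 + 1034k, y = 1392976 − 1931k; taking k = 722 gives the smaller pair x = 647, y = -1206.
Indeed 1931·647 + 1034·(-1206) = 1249357 − 1247004 = 2353.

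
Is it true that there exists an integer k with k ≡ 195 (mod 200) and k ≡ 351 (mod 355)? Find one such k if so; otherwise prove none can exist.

Both moduli are multiples of 5 = gcd(200, 355), so any solution would satisfy k ≡ 195 and k ≡ 351 modulo 5 simultaneously.
However 195 ≡ 0 and 351 ≡ 1 (mod 5), and 0 ≠ 1.
Hence the system has no solution.

There is no such integer.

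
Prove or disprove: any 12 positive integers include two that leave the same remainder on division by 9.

Partition the integers by their residue mod 9; there are 9 classes.
Since 12 > 9, two of the 12 integers must share a residue class by the pigeonhole principle; call them a and b.
That is, a and b leave the same remainder on division by 9, as claimed.

Yes.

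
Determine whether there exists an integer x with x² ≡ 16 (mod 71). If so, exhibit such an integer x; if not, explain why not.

Take x = 4. Then 4² = 16, and since 0 ≤ 16 < 71 this is already reduced: 4² ≡ 16 (mod 71).

x = 4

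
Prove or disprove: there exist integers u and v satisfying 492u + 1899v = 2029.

There are no such integers.

gcd(492, 1899) = 3, so every integer of the form 492u + 1899v is a multiple of 3.
However 2029 leaves remainder 1 on division by 3.
So the equation is unsolvable over ℤ.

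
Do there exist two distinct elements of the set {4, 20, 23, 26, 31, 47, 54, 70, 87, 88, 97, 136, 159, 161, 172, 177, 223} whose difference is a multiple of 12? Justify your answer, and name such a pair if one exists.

4 and 88 are such a pair.

4 mod 12 = 4 and 88 mod 12 = 4, so 88 − 4 = 84 = 7·12.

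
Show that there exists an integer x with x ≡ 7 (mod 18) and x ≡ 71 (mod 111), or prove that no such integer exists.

No, no such integer exists.

gcd(18, 111) = 3. If x ≡ 7 (mod 18) and x ≡ 71 (mod 111), then x ≡ 7 (mod 3) and x ≡ 71 (mod 3).
However 7 ≡ 1 and 71 ≡ 2 (mod 3), and 1 ≠ 2.
So no integer satisfies both congruences.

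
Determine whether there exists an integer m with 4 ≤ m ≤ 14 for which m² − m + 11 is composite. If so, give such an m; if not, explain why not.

m = 11

At m = 11: 11² − 11 + 11 = 121 = 11·11, which is composite.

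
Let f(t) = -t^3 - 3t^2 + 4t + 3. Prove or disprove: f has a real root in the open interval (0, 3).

f(0) = 3 and f(3) = -39, which have opposite signs.
f is continuous everywhere (it is a polynomial), in particular on [0, 3].
By the Intermediate Value Theorem f must vanish at some point of (0, 3).

Yes, f has a root in the interval.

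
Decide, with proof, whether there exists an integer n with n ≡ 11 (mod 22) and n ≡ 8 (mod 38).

There is no such integer.

Reduce both congruences modulo 2, which divides 22 and 38: they say n ≡ 11 (mod 2) and n ≡ 8 (mod 2).
However 11 ≡ 1 and 8 ≡ 0 (mod 2), and 1 ≠ 0.
So no integer satisfies both congruences.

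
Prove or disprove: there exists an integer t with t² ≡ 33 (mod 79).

Apply Euler's criterion with the prime 79: 33 is a quadratic residue iff 33^39 ≡ 1 (mod 79), and a non-residue iff it is ≡ −1.
Repeated squaring mod 79: 33^2 = 1089 ≡ 62; 33^4 ≡ 62² = 3844 ≡ 52; 33^8 ≡ 52² = 2704 ≡ 18; 33^16 ≡ 18² = 324 ≡ 8; 33^32 ≡ 8² = 64 ≡ 64.
Since 39 = 32 + 4 + 2 + 1, 33^39 ≡ 64 · 52 · 62 · 33; multiplying out mod 79: 64·52 = 3328 ≡ 10, then 10·62 = 620 ≡ 67, then 67·33 = 2211 ≡ 78. Thus 33^39 ≡ 78 ≡ −1 (mod 79).
The value −1 means 33 is a non-residue modulo 79, so t² ≡ 33 (mod 79) is impossible.

No such integer exists.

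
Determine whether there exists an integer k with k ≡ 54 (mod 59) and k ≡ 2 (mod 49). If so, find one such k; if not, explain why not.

k = 2060

The moduli 59 and 49 are coprime, so by the Chinese Remainder Theorem a unique solution modulo 2891 exists.
Any solution of the first congruence is k = 54 + 59t; substituting into the second, 59t ≡ 2 − 54 ≡ 46 (mod 49).
59 ≡ 10 (mod 49), so this reads 10t ≡ 46 (mod 49). Invert 10 mod 49 by the Euclidean algorithm: 49 = 4·10 + 9, 10 = 1·9 + 1, 9 = 9·1 + 0; back-substituting, 1 = 10 − 1·9 = 10 − (49 − 4·10) = −49 + 5·10. Hence 10·5 ≡ 1, so 10⁻¹ ≡ 5 (mod 49).
Therefore t ≡ 5·46 = 230 ≡ 34 (mod 49).
Taking t = 34 gives k = 54 + 59·34 = 2060.
Indeed 2060 ≡ 54 (mod 59) and 2060 ≡ 2 (mod 49).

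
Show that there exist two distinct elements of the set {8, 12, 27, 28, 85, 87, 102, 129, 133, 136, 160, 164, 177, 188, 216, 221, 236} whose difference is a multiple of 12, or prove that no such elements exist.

Yes: 8 and 164.

8 mod 12 = 8 and 164 mod 12 = 8, so 164 − 8 = 156 = 13·12.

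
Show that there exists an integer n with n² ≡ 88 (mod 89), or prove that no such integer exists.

Take n = 55. Then 55² = 3025 = 33·89 + 88, so 55² ≡ 88 (mod 89).

n = 55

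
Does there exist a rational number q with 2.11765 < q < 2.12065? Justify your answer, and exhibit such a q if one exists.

Look for a denominator N such that an integer falls strictly between N·2.11765 and N·2.12065. N = 25 works: 25·2.11765 = 52.94125 < 53 < 53.01625 = 25·2.12065.
Dividing back, 2.11765 < 53/25 < 2.12065, and 53/25 is rational.

q = 53/25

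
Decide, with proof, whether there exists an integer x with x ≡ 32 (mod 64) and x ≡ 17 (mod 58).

No, no such integer exists.

Both moduli are multiples of 2 = gcd(64, 58), so any solution would satisfy x ≡ 32 and x ≡ 17 modulo 2 simultaneously.
These are incompatible: 32 − 17 = 15 is not divisible by 2.
Therefore no such x exists.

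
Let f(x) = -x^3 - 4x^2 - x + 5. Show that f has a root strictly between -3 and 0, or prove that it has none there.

f(-3) = -1 and f(0) = 5, which have opposite signs.
Since f is a polynomial it is continuous on [-3, 0].
By the Intermediate Value Theorem f must vanish at some point of (-3, 0).

Such a root exists.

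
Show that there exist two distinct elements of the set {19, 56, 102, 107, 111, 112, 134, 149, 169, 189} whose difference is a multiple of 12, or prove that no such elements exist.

No such pair exists.

Two integers differ by a multiple of 12 exactly when they have the same residue mod 12. The residues are 19↦7, 56↦8, 102↦6, 107↦11, 111↦3, 112↦4, 134↦2, 149↦5, 169↦1, 189↦9.
No residue repeats among the 10 elements, so no pair has difference ≡ 0 (mod 12).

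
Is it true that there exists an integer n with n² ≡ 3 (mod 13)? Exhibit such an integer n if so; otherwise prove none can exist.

n = 4

Take n = 4. Then 4² = 16 = 1·13 + 3, so 4² ≡ 3 (mod 13).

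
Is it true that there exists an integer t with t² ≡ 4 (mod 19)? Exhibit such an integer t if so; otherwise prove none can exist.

Take t = 2. Then 2² = 4, and since 0 ≤ 4 < 19 this is already reduced: 2² ≡ 4 (mod 19).

t = 2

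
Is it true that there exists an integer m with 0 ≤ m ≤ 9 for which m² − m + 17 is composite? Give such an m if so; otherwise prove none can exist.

No, no such integer m in that range exists.

The values for m = 0, 1, …, 9 are 17, 17, 19, 23, 29, 37, 47, 59, 73, 89, and each of these is prime.
So no value in the range makes the expression composite.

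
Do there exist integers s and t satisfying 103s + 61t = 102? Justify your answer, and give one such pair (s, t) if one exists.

Since gcd(103, 61) = 1, every integer is an integer combination of 103 and 61.
Run the Euclidean algorithm on 103 and 61: 103 = 1·61 + 42, 61 = 1·42 + 19, 42 = 2·19 + 4, 19 = 4·4 + 3, 4 = 1·3 + 1, 3 = 3·1 + 0.
Working back up the chain: 1 = 4 − 1·3 = 4 − (19 − 4·4) = −19 + 5·4 = −19 + 5·(42 − 2·19) = 5·42 − 11·19 = 5·42 − 11·(61 − 1·42) = −11·61 + 16·42 = −11·61 + 16·(103 − 1·61) = 16·103 − 27·61. So 103·16 + 61·(-27) = 1.
Times 102: 103·1632 + 61·(-2754) = 102, so (1632, -2754) solves it.
The general solution is s = 1632 + 61k, t = -2754 − 103k; taking k = -26 gives the smaller pair s = 46, t = -76.
Indeed 103·46 + 61·(-76) = 4738 − 4636 = 102.

s = 46, t = -76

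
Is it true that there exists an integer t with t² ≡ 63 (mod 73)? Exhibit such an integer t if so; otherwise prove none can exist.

No such integer exists.

73 is prime, so by Euler's criterion 63 is a square mod 73 iff 63^((73−1)/2) = 63^36 ≡ 1 (mod 73).
Squaring successively (mod 73): 63^2 = 3969 ≡ 27; 63^4 ≡ 27² = 729 ≡ 72; 63^8 ≡ 72² = 5184 ≡ 1; 63^16 ≡ 1² = 1 ≡ 1; 63^32 ≡ 1² = 1 ≡ 1.
Since 36 = 32 + 4, 63^36 ≡ 1 · 72; multiplying out mod 73: 1·72 = 72 ≡ 72. Thus 63^36 ≡ 72 ≡ −1 (mod 73).
By Euler's criterion 63 is a quadratic non-residue mod 73: no t satisfies t² ≡ 63 (mod 73).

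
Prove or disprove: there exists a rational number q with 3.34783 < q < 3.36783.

Look for a denominator N such that an integer falls strictly between N·3.34783 and N·3.36783. N = 11 works: 11·3.34783 = 36.82613 < 37 < 37.04613 = 11·3.36783.
So q = 37/11 works: it is a ratio of integers, and dividing 11·3.34783 < 37 < 11·3.36783 through by 11 gives 3.34783 < 37/11 < 3.36783.

q = 37/11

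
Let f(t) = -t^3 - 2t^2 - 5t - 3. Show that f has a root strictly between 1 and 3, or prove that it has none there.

f has no root in that interval.

f(1) = -11 and f(3) = -63, both negative.
The derivative f'(t) = -3t^2 - 4t - 5 is a quadratic with discriminant (-4)² − 4·(-3)·(-5) = -44 < 0; it never vanishes, so it is always negative (sign of the leading coefficient).
Hence f is strictly decreasing on ℝ, and in particular on [1, 3]. A strictly monotone function with same-sign endpoint values stays negative on the whole interval, so f has no zero in (1, 3).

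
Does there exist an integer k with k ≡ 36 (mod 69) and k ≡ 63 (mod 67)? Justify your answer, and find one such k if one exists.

gcd(69, 67) = 1, so the Chinese Remainder Theorem guarantees exactly one residue class mod 4623 satisfying both.
Any solution of the first congruence is k = 36 + 69t; substituting into the second, 69t ≡ 63 − 36 ≡ 27 (mod 67).
69 ≡ 2 (mod 67), so this reads 2t ≡ 27 (mod 67). Invert 2 mod 67 by the Euclidean algorithm: 67 = 33·2 + 1, 2 = 2·1 + 0; back-substituting, 1 = 67 − 33·2. Hence 2·(-33) ≡ 1, so 2⁻¹ ≡ -33 ≡ 34 (mod 67).
Multiplying by 34: t ≡ 34·27 = 918 ≡ 47 (mod 67).
With t = 47: k = 36 + 69·47 = 3279.
Check: 3279 mod 69 = 36, 3279 mod 67 = 63. ✓

k = 3279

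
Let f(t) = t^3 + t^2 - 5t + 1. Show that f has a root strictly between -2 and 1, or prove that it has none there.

Such a root exists.

f(-2) = 7 and f(1) = -2, which have opposite signs.
As a polynomial, f is continuous on every closed interval.
By the Intermediate Value Theorem, f takes the value 0 somewhere in the open interval.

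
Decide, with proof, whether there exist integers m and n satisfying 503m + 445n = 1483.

m = 156, n = -173

503 and 445 are coprime, so 503m + 445n ranges over all of ℤ.
Dividing repeatedly: 503 = 1·445 + 58, 445 = 7·58 + 39, 58 = 1·39 + 19, 39 = 2·19 + 1, 19 = 19·1 + 0.
Working back up the chain: 1 = 39 − 2·19 = 39 − 2·(58 − 1·39) = −2·58 + 3·39 = −2·58 + 3·(445 − 7·58) = 3·445 − 23·58 = 3·445 − 23·(503 − 1·445) = −23·503 + 26·445. So 503·(-23) + 445·26 = 1.
Multiplying through by 1483: m = (-23)·1483 = -34109, n = 26·1483 = 38558 is a solution.
The general solution is m = -34109 + 445k, n = 38558 − 503k; taking k = 77 gives the smaller pair m = 156, n = -173.
Check: 503·156 + 445·(-173) = 78468 − 76985 = 1483. ✓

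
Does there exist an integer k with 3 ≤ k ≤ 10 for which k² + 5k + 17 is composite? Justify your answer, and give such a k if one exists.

k = 9

At k = 9: 9² + 5·9 + 17 = 143 = 11·13, which is composite.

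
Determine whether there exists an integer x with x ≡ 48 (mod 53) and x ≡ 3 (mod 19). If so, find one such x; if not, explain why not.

Since 53 and 19 share no common factor, CRT says the pair of congruences has a solution (unique mod 1007).
Any solution of the first congruence is x = 48 + 53t; substituting into the second, 53t ≡ 3 − 48 ≡ 12 (mod 19).
53 ≡ 15 (mod 19), so this reads 15t ≡ 12 (mod 19). Note 15·14 = 210 ≡ 1 (mod 19) (as 210 − 1 = 11·19), so 15⁻¹ ≡ 14.
Therefore t ≡ 14·12 = 168 ≡ 16 (mod 19).
With t = 16: x = 48 + 53·16 = 896.
Verify: 896 = 16·53 + 48 and 896 = 47·19 + 3. ✓

x = 896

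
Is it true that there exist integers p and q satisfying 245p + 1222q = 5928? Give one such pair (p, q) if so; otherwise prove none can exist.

245 and 1222 are coprime, so 245p + 1222q ranges over all of ℤ.
Dividing repeatedly: 1222 = 4·245 + 242, 245 = 1·242 + 3, 242 = 80·3 + 2, 3 = 1·2 + 1, 2 = 2·1 + 0.
Unwinding: 1 = 3 − 1·2 = 3 − (242 − 80·3) = −242 + 81·3 = −242 + 81·(245 − 1·242) = 81·245 − 82·242 = 81·245 − 82·(1222 − 4·245) = −82·1222 + 409·245, i.e. 245·409 + 1222·(-82) = 1.
Multiplying through by 5928: p = 409·5928 = 2424552, q = (-82)·5928 = -486096 is a solution.
Subtracting 1984·1222 from p and adding 1984·245 to q gives the tidier solution (104, -16).
Indeed 245·104 + 1222·(-16) = 25480 − 19552 = 5928.

p = 104, q = -16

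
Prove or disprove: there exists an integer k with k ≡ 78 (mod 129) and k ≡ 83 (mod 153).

gcd(129, 153) = 3. If k ≡ 78 (mod 129) and k ≡ 83 (mod 153), then k ≡ 78 (mod 3) and k ≡ 83 (mod 3).
But 78 mod 3 = 0 while 83 mod 3 = 2, a contradiction.
Therefore no such k exists.

No, no such integer exists.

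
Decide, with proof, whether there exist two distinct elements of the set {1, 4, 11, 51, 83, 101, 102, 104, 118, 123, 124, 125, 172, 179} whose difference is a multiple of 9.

Yes: 1 and 118.

Reduce each element mod 9: 1↦1, 4↦4, 11↦2, 51↦6, 83↦2, 101↦2, 102↦3, 104↦5, 118↦1, 123↦6, 124↦7, 125↦8, 172↦1, 179↦8. The residue 1 repeats (at 1 and 118), and 118 − 1 = 117 = 13·9.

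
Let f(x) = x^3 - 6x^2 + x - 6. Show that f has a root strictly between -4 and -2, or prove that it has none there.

No such root exists.

f(-4) = -170 and f(-2) = -40, both negative, so a sign-change argument is unavailable; we show f keeps this sign on the whole interval.
Substitute x = -2 − u, where 0 < u < 2 on the interval. Expanding, f(-2 − u) = -u^3 - 12u^2 - 37u - 40.
The nonzero coefficients here are all negative, so for u > 0 every term is negative (or zero), and the constant term -40 is strictly negative.
So f is strictly negative on (-4, -2); no root exists in the interval.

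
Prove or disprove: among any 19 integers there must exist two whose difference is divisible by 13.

True.

There are exactly 13 possible remainders on division by 13.
Placing 19 integers into 13 classes, some class receives at least two — say a and b.
Their difference a − b is then a multiple of 13.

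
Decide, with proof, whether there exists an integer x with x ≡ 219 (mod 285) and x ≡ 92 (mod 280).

Both moduli are multiples of 5 = gcd(285, 280), so any solution would satisfy x ≡ 219 and x ≡ 92 modulo 5 simultaneously.
But 219 mod 5 = 4 while 92 mod 5 = 2, a contradiction.
Therefore no such x exists.

No such integer exists.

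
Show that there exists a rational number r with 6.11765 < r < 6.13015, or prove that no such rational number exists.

Multiplying by 8: 8·6.11765 = 48.94120 and 8·6.13015 = 49.04120, so the integer 49 lies strictly between them.
Hence 49/8 is a rational number with 6.11765 < 49/8 < 6.13015.

r = 49/8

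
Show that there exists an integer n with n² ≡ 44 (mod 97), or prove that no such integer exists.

n = 23

Take n = 23. Then 23² = 529 = 5·97 + 44, so 23² ≡ 44 (mod 97).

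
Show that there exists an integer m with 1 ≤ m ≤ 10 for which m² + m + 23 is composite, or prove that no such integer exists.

At m = 3: 3² + 3 + 23 = 35 = 5·7, which is composite.

m = 3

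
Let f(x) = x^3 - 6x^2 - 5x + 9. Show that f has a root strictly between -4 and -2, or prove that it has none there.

f has no root in that interval.

The endpoint values f(-4) = -131 and f(-2) = -13 are both negative. Claim: f(x) < 0 for every x in (-4, -2).
Substitute x = -2 − u, where 0 < u < 2 on the interval. Expanding, f(-2 − u) = -u^3 - 12u^2 - 31u - 13.
The nonzero coefficients here are all negative, so for u > 0 every term is negative (or zero), and the constant term -13 is strictly negative.
So f is strictly negative on (-4, -2); no root exists in the interval.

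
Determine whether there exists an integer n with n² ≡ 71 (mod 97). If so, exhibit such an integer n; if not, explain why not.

97 is prime, so by Euler's criterion 71 is a square mod 97 iff 71^((97−1)/2) = 71^48 ≡ 1 (mod 97).
Repeated squaring mod 97: 71^2 = 5041 ≡ 94; 71^4 ≡ 94² = 8836 ≡ 9; 71^8 ≡ 9² = 81 ≡ 81; 71^16 ≡ 81² = 6561 ≡ 62; 71^32 ≡ 62² = 3844 ≡ 61.
Since 48 = 32 + 16, 71^48 ≡ 61 · 62; multiplying out mod 97: 61·62 = 3782 ≡ 96. Thus 71^48 ≡ 96 ≡ −1 (mod 97).
By Euler's criterion 71 is a quadratic non-residue mod 97: no n satisfies n² ≡ 71 (mod 97).

There is no such integer.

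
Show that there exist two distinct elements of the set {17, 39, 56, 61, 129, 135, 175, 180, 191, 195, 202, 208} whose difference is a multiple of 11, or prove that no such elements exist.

Both 17 and 39 leave remainder 6 on division by 11; their difference 22 = 2·11 is a multiple of 11.

17 and 39 are such a pair.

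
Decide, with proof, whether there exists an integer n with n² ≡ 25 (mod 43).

n = 38

Take n = 38. Then 38² = 1444 = 33·43 + 25, so 38² ≡ 25 (mod 43).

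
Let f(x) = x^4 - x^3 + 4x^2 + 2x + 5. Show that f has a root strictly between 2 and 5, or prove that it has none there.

No such root exists.

The endpoint values f(2) = 33 and f(5) = 615 are both positive. Claim: f(x) > 0 for every x in (2, 5).
Shift to the endpoint 2: with x = 2 + u (0 < u < 3), one computes f(2 + u) = u^4 + 7u^3 + 22u^2 + 38u + 33.
All 5 nonzero coefficients of this polynomial in u are positive; hence for u > 0 the value is a sum of positive terms (the constant 33 among them).
Therefore f(x) > 0 throughout (2, 5), and f has no zero there.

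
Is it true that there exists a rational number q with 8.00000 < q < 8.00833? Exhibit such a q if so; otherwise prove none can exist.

Look for a denominator N such that an integer falls strictly between N·8.00000 and N·8.00833. N = 121 works: 121·8.00000 = 968.00000 < 969 < 969.00793 = 121·8.00833.
So q = 969/121 works: it is a ratio of integers, and dividing 121·8.00000 < 969 < 121·8.00833 through by 121 gives 8.00000 < 969/121 < 8.00833.

q = 969/121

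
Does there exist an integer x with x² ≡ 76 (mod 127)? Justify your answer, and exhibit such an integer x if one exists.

x = 87

Take x = 87. Then 87² = 7569 = 59·127 + 76, so 87² ≡ 76 (mod 127).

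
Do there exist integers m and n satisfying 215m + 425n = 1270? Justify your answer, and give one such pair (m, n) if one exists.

m = 83, n = -39

gcd(215, 425) = 5, and 5 divides 1270, so integer solutions exist.
Dividing through by 5 reduces the equation to 43m + 85n = 254.
Euclidean algorithm: 85 = 1·43 + 42, 43 = 1·42 + 1, 42 = 42·1 + 0.
Back-substituting, 1 = 43 − 1·42 = 43 − (85 − 1·43) = −85 + 2·43; that is, 43·2 + 85·(-1) = 1.
Scaling by 254 gives the particular solution (m, n) = (508, -254).
The general solution is m = 508 + 85k, n = -254 − 43k; taking k = -5 gives the smaller pair m = 83, n = -39.
Indeed 215·83 + 425·(-39) = 17845 − 16575 = 1270.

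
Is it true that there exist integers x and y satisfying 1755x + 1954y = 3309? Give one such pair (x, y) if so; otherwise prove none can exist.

x = 1849, y = -1659

1755 and 1954 are coprime, so 1755x + 1954y ranges over all of ℤ.
Run the Euclidean algorithm on 1954 and 1755: 1954 = 1·1755 + 199, 1755 = 8·199 + 163, 199 = 1·163 + 36, 163 = 4·36 + 19, 36 = 1·19 + 17, 19 = 1·17 + 2, 17 = 8·2 + 1, 2 = 2·1 + 0.
Back-substituting, 1 = 17 − 8·2 = 17 − 8·(19 − 1·17) = −8·19 + 9·17 = −8·19 + 9·(36 − 1·19) = 9·36 − 17·19 = 9·36 − 17·(163 − 4·36) = −17·163 + 77·36 = −17·163 + 77·(199 − 1·163) = 77·199 − 94·163 = 77·199 − 94·(1755 − 8·199) = −94·1755 + 829·199 = −94·1755 + 829·(1954 − 1·1755) = 829·1954 − 923·1755; that is, 1755·(-923) + 1954·829 = 1.
Multiplying through by 3309: x = (-923)·3309 = -3054207, y = 829·3309 = 2743161 is a solution.
The general solution is x = -3054207 + 1954k, y = 2743161 − 1755k; taking k = 1564 gives the smaller pair x = 1849, y = -1659.
Check: 1755·1849 + 1954·(-1659) = 3244995 − 3241686 = 3309. ✓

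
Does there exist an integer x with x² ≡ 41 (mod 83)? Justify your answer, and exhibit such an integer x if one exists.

x = 37

Take x = 37. Then 37² = 1369 = 16·83 + 41, so 37² ≡ 41 (mod 83).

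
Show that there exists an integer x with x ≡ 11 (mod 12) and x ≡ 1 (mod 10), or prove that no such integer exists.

gcd(12, 10) = 2. A simultaneous solution exists iff 11 ≡ 1 (mod 2); here 11 mod 2 = 1 = 1 mod 2, so it does.
The smallest candidate x = 11 works directly: 11 ≡ 1 (mod 10).
Indeed 11 ≡ 11 (mod 12) and 11 ≡ 1 (mod 10).

x = 11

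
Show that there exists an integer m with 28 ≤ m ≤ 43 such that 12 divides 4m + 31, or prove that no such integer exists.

There is no such integer m in that range.

For m = 28, 29, …, 43 the values of 4m + 31 modulo 12 are 11, 3, 7, 11, 3, 7, 11, 3, 7, 11, 3, 7, 11, 3, 7, 11 respectively.
Since 0 is absent from this list, 12 ∤ 4m + 31 for every m with 28 ≤ m ≤ 43.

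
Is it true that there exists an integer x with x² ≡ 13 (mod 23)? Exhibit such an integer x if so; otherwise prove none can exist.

x = 6

Take x = 6. Then 6² = 36 = 1·23 + 13, so 6² ≡ 13 (mod 23).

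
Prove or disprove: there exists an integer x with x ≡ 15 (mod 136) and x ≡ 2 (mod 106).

No such integer exists.

Both moduli are multiples of 2 = gcd(136, 106), so any solution would satisfy x ≡ 15 and x ≡ 2 modulo 2 simultaneously.
But 15 mod 2 = 1 while 2 mod 2 = 0, a contradiction.
Hence the system has no solution.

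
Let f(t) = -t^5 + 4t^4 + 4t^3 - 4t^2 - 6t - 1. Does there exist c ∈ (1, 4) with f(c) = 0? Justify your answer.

Yes, such a c exists.

f(1) = -4 and f(4) = 167, which have opposite signs.
As a polynomial, f is continuous on every closed interval.
By the Intermediate Value Theorem f must vanish at some point of (1, 4).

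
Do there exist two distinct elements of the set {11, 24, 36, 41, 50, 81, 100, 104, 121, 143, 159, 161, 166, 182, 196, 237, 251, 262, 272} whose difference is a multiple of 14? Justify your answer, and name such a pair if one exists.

Both 11 and 81 leave remainder 11 on division by 14; their difference 70 = 5·14 is a multiple of 14.

Yes: 11 and 81.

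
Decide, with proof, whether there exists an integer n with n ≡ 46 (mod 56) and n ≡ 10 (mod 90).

Here gcd(56, 90) = 2, and both 46 and 10 leave remainder 0 mod 2, so the system is consistent.
Write n = 46 + 56t. Then 56t ≡ 10 − 46 ≡ 54 (mod 90); dividing through by 2 gives 28t ≡ 27 (mod 45).
Note 28·37 = 1036 ≡ 1 (mod 45) (as 1036 − 1 = 23·45), so 28⁻¹ ≡ 37.
Multiplying by 37: t ≡ 37·27 = 999 ≡ 9 (mod 45).
Then n = 46 + 56·9 = 550.
Check: 550 mod 56 = 46, 550 mod 90 = 10. ✓

n = 550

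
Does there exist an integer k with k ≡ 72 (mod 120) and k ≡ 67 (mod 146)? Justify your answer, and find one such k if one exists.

Reduce both congruences modulo 2, which divides 120 and 146: they say k ≡ 72 (mod 2) and k ≡ 67 (mod 2).
But 72 mod 2 = 0 while 67 mod 2 = 1, a contradiction.
Therefore no such k exists.

There is no such integer.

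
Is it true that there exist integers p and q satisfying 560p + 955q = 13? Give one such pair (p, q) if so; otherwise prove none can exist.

gcd(560, 955) = 5, so every integer of the form 560p + 955q is a multiple of 5.
But 13 is not a multiple of 5 (it leaves remainder 3).
So the equation is unsolvable over ℤ.

No such integers exist.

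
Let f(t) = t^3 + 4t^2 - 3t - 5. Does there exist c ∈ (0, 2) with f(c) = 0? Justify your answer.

f(0) = -5 and f(2) = 13, which have opposite signs.
f is continuous everywhere (it is a polynomial), in particular on [0, 2].
By the Intermediate Value Theorem f must vanish at some point of (0, 2).

Yes, such a c exists.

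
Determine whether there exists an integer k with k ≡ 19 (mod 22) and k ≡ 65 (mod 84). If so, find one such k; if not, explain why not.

k = 569

The moduli are not coprime: gcd(22, 84) = 2. Compatibility requires 2 ∣ (65 − 19) = 46, which holds, so solutions exist.
Put k = 19 + 22t, so we need 22t ≡ 46 (mod 84), equivalently (divide by 2) 11t ≡ 23 (mod 42).
To invert 11 modulo 42: 42 = 3·11 + 9, 11 = 1·9 + 2, 9 = 4·2 + 1, 2 = 2·1 + 0, and unwinding, 1 = 9 − 4·2 = 9 − 4·(11 − 1·9) = −4·11 + 5·9 = −4·11 + 5·(42 − 3·11) = 5·42 − 19·11. Thus 11⁻¹ ≡ -19 ≡ 23 (mod 42).
Multiplying by 23: t ≡ 23·23 = 529 ≡ 25 (mod 42).
Then k = 19 + 22·25 = 569.
Check: 569 mod 22 = 19, 569 mod 84 = 65. ✓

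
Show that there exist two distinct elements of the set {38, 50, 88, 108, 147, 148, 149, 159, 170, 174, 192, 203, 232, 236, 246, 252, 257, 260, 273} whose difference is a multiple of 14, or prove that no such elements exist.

Reduce each element mod 14: 38↦10, 50↦8, 88↦4, 108↦10, 147↦7, 148↦8, 149↦9, 159↦5, 170↦2, 174↦6, 192↦10, 203↦7, 232↦8, 236↦12, 246↦8, 252↦0, 257↦5, 260↦8, 273↦7. The residue 10 repeats (at 38 and 108), and 108 − 38 = 70 = 5·14.

38 and 108 are such a pair.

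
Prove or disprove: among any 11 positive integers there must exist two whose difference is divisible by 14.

Consider the 11 integers 68, 69, …, 78. They lie in distinct residue classes modulo 14, since 11 ≤ 14.
The differences between them range over 1, …, 10, none of which is divisible by 14.

No, the set {68, 69, 70, 71, 72, 73, 74, 75, 76, 77, 78} is a counterexample.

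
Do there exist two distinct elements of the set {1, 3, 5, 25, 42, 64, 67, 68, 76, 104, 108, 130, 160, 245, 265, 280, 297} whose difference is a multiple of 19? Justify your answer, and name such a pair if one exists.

No, no such pair exists.

Residues mod 19: 1↦1, 3↦3, 5↦5, 25↦6, 42↦4, 64↦7, 67↦10, 68↦11, 76↦0, 104↦9, 108↦13, 130↦16, 160↦8, 245↦17, 265↦18, 280↦14, 297↦12.
These 17 residues are pairwise different, hence no difference of two elements is divisible by 19.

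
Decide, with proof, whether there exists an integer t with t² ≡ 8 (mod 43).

Apply Euler's criterion with the prime 43: 8 is a quadratic residue iff 8^21 ≡ 1 (mod 43), and a non-residue iff it is ≡ −1.
Repeated squaring mod 43: 8^2 = 64 ≡ 21; 8^4 ≡ 21² = 441 ≡ 11; 8^8 ≡ 11² = 121 ≡ 35; 8^16 ≡ 35² = 1225 ≡ 21.
Since 21 = 16 + 4 + 1, 8^21 ≡ 21 · 11 · 8; multiplying out mod 43: 21·11 = 231 ≡ 16, then 16·8 = 128 ≡ 42. Thus 8^21 ≡ 42 ≡ −1 (mod 43).
By Euler's criterion 8 is a quadratic non-residue mod 43: no t satisfies t² ≡ 8 (mod 43).

There is no such integer.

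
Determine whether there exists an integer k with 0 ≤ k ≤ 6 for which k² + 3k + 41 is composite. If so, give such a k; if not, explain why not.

k = 2

At k = 2: 2² + 3·2 + 41 = 51 = 3·17, which is composite.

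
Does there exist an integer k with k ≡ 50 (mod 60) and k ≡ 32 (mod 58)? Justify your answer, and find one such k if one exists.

k = 1250

The moduli are not coprime: gcd(60, 58) = 2. Compatibility requires 2 ∣ (32 − 50) = -18, which holds, so solutions exist.
Write k = 50 + 60t. Then 60t ≡ 32 − 50 ≡ 40 (mod 58); dividing through by 2 gives 30t ≡ 20 (mod 29).
30 ≡ 1 (mod 29), so this reads 1t ≡ 20 (mod 29). So t ≡ 20 (mod 29).
Then k = 50 + 60·20 = 1250.
Check: 1250 mod 60 = 50, 1250 mod 58 = 32. ✓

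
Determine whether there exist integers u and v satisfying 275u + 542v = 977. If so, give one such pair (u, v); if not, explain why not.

u = 41, v = -19

275 and 542 are coprime, so 275u + 542v ranges over all of ℤ.
Euclidean algorithm: 542 = 1·275 + 267, 275 = 1·267 + 8, 267 = 33·8 + 3, 8 = 2·3 + 2, 3 = 1·2 + 1, 2 = 2·1 + 0.
Back-substituting, 1 = 3 − 1·2 = 3 − (8 − 2·3) = −8 + 3·3 = −8 + 3·(267 − 33·8) = 3·267 − 100·8 = 3·267 − 100·(275 − 1·267) = −100·275 + 103·267 = −100·275 + 103·(542 − 1·275) = 103·542 − 203·275; that is, 275·(-203) + 542·103 = 1.
Times 977: 275·(-198331) + 542·100631 = 977, so (-198331, 100631) solves it.
Adding 366·542 to u and subtracting 366·275 from v gives the tidier solution (41, -19).
Check: 275·41 + 542·(-19) = 11275 − 10298 = 977. ✓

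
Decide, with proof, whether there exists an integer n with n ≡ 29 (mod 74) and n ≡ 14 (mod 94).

There is no such integer.

Reduce both congruences modulo 2, which divides 74 and 94: they say n ≡ 29 (mod 2) and n ≡ 14 (mod 2).
These are incompatible: 29 − 14 = 15 is not divisible by 2.
Therefore no such n exists.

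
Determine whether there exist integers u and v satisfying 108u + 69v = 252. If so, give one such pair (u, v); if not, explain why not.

u = 10, v = -12

gcd(108, 69) = 3, and 3 divides 252, so integer solutions exist.
Dividing through by 3 reduces the equation to 36u + 23v = 84.
Dividing repeatedly: 36 = 1·23 + 13, 23 = 1·13 + 10, 13 = 1·10 + 3, 10 = 3·3 + 1, 3 = 3·1 + 0.
Back-substituting, 1 = 10 − 3·3 = 10 − 3·(13 − 1·10) = −3·13 + 4·10 = −3·13 + 4·(23 − 1·13) = 4·23 − 7·13 = 4·23 − 7·(36 − 1·23) = −7·36 + 11·23; that is, 36·(-7) + 23·11 = 1.
Scaling by 84 gives the particular solution (u, v) = (-588, 924).
The general solution is u = -588 + 23k, v = 924 − 36k; taking k = 26 gives the smaller pair u = 10, v = -12.
Indeed 108·10 + 69·(-12) = 1080 − 828 = 252.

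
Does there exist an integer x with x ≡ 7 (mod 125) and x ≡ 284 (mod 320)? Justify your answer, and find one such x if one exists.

gcd(125, 320) = 5. If x ≡ 7 (mod 125) and x ≡ 284 (mod 320), then x ≡ 7 (mod 5) and x ≡ 284 (mod 5).
But 7 mod 5 = 2 while 284 mod 5 = 4, a contradiction.
Hence the system has no solution.

There is no such integer.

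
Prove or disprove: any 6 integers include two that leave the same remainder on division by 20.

Try 6 consecutive integers, 83, 84, …, 88. Their remainders mod 20 are 3, 4, 5, 6, 7, 8 — pairwise different, as any 6 ≤ 20 consecutive integers have distinct residues.
Hence this collection has no pair with equal remainders mod 20, disproving the claim.

No, the set {83, 84, 85, 86, 87, 88} is a counterexample.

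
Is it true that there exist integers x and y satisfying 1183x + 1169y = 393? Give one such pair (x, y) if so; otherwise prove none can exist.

Any value of 1183x + 1169y is a multiple of gcd(1183, 1169) = 7.
However 393 leaves remainder 1 on division by 7.
Therefore 1183x + 1169y = 393 has no solution in integers.

No, no such integers exist.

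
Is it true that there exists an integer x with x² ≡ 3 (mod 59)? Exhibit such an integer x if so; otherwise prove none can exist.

x = 11 works: 11² = 121, and 121 − 3 = 118 = 2·59.

x = 11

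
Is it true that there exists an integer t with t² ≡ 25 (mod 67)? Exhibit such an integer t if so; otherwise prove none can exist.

Take t = 62. Then 62² = 3844 = 57·67 + 25, so 62² ≡ 25 (mod 67).

t = 62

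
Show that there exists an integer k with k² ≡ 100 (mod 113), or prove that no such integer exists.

k = 103

Take k = 103. Then 103² = 10609 = 93·113 + 100, so 103² ≡ 100 (mod 113).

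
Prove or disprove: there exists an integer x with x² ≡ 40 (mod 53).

x = 26

Take x = 26. Then 26² = 676 = 12·53 + 40, so 26² ≡ 40 (mod 53).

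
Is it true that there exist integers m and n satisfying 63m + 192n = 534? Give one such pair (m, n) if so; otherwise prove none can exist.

m = 42, n = -11

Since gcd(63, 192) = 3 and 534 = 3·178, Bézout's identity guarantees a solution.
Dividing through by 3 reduces the equation to 21m + 64n = 178.
Euclidean algorithm: 64 = 3·21 + 1, 21 = 21·1 + 0.
Back-substituting, 1 = 64 − 3·21; that is, 21·(-3) + 64·1 = 1.
Times 178: 21·(-534) + 64·178 = 178, so (-534, 178) solves it.
Adding 9·64 to m and subtracting 9·21 from n gives the tidier solution (42, -11).
Check: 63·42 + 192·(-11) = 2646 − 2112 = 534. ✓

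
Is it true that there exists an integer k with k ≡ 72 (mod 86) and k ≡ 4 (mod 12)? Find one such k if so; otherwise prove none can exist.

k = 244

Here gcd(86, 12) = 2, and both 72 and 4 leave remainder 0 mod 2, so the system is consistent.
List candidates k ≡ 72 (mod 86): 72, 158, 244. Modulo 12 these are 0, 2, 4; 244 gives 4 as required.
Indeed 244 ≡ 72 (mod 86) and 244 ≡ 4 (mod 12).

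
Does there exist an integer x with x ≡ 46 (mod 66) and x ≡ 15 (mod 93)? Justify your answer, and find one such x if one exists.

Reduce both congruences modulo 3, which divides 66 and 93: they say x ≡ 46 (mod 3) and x ≡ 15 (mod 3).
But 46 mod 3 = 1 while 15 mod 3 = 0, a contradiction.
Hence the system has no solution.

No such integer exists.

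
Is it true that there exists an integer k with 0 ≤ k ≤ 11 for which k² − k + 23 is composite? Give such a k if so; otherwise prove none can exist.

k = 7

At k = 7: 7² − 7 + 23 = 65 = 5·13, which is composite.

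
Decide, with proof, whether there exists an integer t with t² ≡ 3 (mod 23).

t = 16

Take t = 16. Then 16² = 256 = 11·23 + 3, so 16² ≡ 3 (mod 23).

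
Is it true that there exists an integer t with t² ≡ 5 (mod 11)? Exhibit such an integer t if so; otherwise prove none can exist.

t = 4 works: 4² = 16, and 16 − 5 = 11 = 1·11.

t = 4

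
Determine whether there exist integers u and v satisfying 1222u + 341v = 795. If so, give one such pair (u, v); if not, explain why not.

u = 333, v = -1191

Since gcd(1222, 341) = 1, every integer is an integer combination of 1222 and 341.
Run the Euclidean algorithm on 1222 and 341: 1222 = 3·341 + 199, 341 = 1·199 + 142, 199 = 1·142 + 57, 142 = 2·57 + 28, 57 = 2·28 + 1, 28 = 28·1 + 0.
Unwinding: 1 = 57 − 2·28 = 57 − 2·(142 − 2·57) = −2·142 + 5·57 = −2·142 + 5·(199 − 1·142) = 5·199 − 7·142 = 5·199 − 7·(341 − 1·199) = −7·341 + 12·199 = −7·341 + 12·(1222 − 3·341) = 12·1222 − 43·341, i.e. 1222·12 + 341·(-43) = 1.
Multiplying through by 795: u = 12·795 = 9540, v = (-43)·795 = -34185 is a solution.
The general solution is u = 9540 + 341k, v = -34185 − 1222k; taking k = -27 gives the smaller pair u = 333, v = -1191.
Indeed 1222·333 + 341·(-1191) = 406926 − 406131 = 795.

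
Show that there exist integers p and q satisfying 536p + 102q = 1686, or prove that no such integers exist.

gcd(536, 102) = 2, and 2 divides 1686, so integer solutions exist.
Dividing through by 2 reduces the equation to 268p + 51q = 843.
Euclidean algorithm: 268 = 5·51 + 13, 51 = 3·13 + 12, 13 = 1·12 + 1, 12 = 12·1 + 0.
Working back up the chain: 1 = 13 − 1·12 = 13 − (51 − 3·13) = −51 + 4·13 = −51 + 4·(268 − 5·51) = 4·268 − 21·51. So 268·4 + 51·(-21) = 1.
Times 843: 268·3372 + 51·(-17703) = 843, so (3372, -17703) solves it.
The general solution is p = 3372 + 51k, q = -17703 − 268k; taking k = -66 gives the smaller pair p = 6, q = -15.
Check: 536·6 + 102·(-15) = 3216 − 1530 = 1686. ✓

p = 6, q = -15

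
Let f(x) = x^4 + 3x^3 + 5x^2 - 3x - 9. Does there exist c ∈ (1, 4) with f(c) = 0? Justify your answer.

Yes, such a c exists.

f(1) = -3 and f(4) = 507, which have opposite signs.
As a polynomial, f is continuous on every closed interval.
By the Intermediate Value Theorem, f takes the value 0 somewhere in the open interval.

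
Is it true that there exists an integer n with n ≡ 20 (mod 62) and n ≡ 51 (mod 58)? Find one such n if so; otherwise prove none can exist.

There is no such integer.

gcd(62, 58) = 2. If n ≡ 20 (mod 62) and n ≡ 51 (mod 58), then n ≡ 20 (mod 2) and n ≡ 51 (mod 2).
But 20 mod 2 = 0 while 51 mod 2 = 1, a contradiction.
So no integer satisfies both congruences.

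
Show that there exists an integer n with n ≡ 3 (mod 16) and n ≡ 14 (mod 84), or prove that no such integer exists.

Reduce both congruences modulo 4, which divides 16 and 84: they say n ≡ 3 (mod 4) and n ≡ 14 (mod 4).
But 3 mod 4 = 3 while 14 mod 4 = 2, a contradiction.
Therefore no such n exists.

No, no such integer exists.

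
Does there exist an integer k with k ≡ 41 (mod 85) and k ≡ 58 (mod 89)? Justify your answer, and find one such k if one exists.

Since 85 and 89 share no common factor, CRT says the pair of congruences has a solution (unique mod 7565).
Write k = 41 + 85t and require 41 + 85t ≡ 58 (mod 89), i.e. 85t ≡ 17 (mod 89).
Since 85·22 = 1870 = 21·89 + 1, the inverse of 85 mod 89 is 22.
Therefore t ≡ 22·17 = 374 ≡ 18 (mod 89).
Taking t = 18 gives k = 41 + 85·18 = 1571.
Check: 1571 mod 85 = 41, 1571 mod 89 = 58. ✓

k = 1571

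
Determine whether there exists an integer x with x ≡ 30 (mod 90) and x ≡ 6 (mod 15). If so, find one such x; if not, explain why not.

Both moduli are multiples of 15 = gcd(90, 15), so any solution would satisfy x ≡ 30 and x ≡ 6 modulo 15 simultaneously.
But 30 mod 15 = 0 while 6 mod 15 = 6, a contradiction.
Therefore no such x exists.

No, no such integer exists.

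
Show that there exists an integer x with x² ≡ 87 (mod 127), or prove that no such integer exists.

x = 50

x = 50 works: 50² = 2500, and 2500 − 87 = 2413 = 19·127.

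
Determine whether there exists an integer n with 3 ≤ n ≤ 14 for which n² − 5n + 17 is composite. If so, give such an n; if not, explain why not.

n = 13

At n = 13: 13² − 5·13 + 17 = 121 = 11·11, which is composite.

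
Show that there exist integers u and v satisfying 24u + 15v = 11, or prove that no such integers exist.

No such integers exist.

Both 24 and 15 are divisible by gcd(24, 15) = 3, hence so is any combination 24u + 15v.
However 11 leaves remainder 2 on division by 3.
Hence no integers u, v satisfy the equation.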